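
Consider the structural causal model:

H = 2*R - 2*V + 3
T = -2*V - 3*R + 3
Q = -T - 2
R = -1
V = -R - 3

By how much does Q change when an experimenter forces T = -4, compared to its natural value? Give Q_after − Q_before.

14

do(T=-4) replaces the equation T = -2*V - 3*R + 3 with the constant T = -4.
Q = -T - 2  [with T=-4]  = 2
Without intervention: V = -R - 3  [with R=-1]  = -2; T = -2*V - 3*R + 3  [with V=-2, R=-1]  = 10; Q = -T - 2  [with T=10]  = -12.
Change = 2 − (-12) = 14.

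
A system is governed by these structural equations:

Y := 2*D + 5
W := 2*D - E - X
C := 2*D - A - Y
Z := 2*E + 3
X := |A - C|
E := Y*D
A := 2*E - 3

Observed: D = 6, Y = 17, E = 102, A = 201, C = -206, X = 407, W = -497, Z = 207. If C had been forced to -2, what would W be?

-293

Under do(C=-2), the mechanism C := 2*D - A - Y is discarded; C is fixed at -2.
Y = 2*D + 5  [with D=6]  = 17
E = Y*D  [with Y=17, D=6]  = 102
A = 2*E - 3  [with E=102]  = 201
X = |A - C|  [with A=201, C=-2]  = 203
W = 2*D - E - X  [with D=6, E=102, X=203]  = -293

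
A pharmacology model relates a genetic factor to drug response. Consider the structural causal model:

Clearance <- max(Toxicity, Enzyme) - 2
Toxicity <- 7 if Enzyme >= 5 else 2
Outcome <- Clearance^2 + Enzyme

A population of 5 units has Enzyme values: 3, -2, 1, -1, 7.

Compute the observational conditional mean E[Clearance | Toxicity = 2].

0.25

Conditioning on Toxicity=2 selects the 4 unit(s) with Enzyme ∈ {3, -2, 1, -1}. Their Clearance values: 1, 0, 0, 0. Mean = 0.25.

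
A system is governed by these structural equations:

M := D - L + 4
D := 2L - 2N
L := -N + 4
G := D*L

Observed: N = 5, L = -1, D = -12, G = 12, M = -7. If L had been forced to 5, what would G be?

0

Under do(L=5), the mechanism L := -N + 4 is discarded; L is fixed at 5.
D = 2L - 2N  [with L=5, N=5]  = 0
G = D*L  [with D=0, L=5]  = 0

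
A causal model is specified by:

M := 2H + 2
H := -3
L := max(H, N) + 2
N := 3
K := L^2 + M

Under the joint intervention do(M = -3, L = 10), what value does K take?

97

Setting M = -3, L = 10 by intervention discards those variables' equations.
K = L^2 + M  [with L=10, M=-3]  = 97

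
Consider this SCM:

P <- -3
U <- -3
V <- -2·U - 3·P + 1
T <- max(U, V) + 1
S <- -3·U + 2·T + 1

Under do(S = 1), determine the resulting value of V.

16

do(S=1) replaces the equation S <- -3·U + 2·T + 1 with the constant S = 1.
V is not downstream of the intervention, so its value is determined by the original equations.
V = -2·U - 3·P + 1  [with U=-3, P=-3]  = 16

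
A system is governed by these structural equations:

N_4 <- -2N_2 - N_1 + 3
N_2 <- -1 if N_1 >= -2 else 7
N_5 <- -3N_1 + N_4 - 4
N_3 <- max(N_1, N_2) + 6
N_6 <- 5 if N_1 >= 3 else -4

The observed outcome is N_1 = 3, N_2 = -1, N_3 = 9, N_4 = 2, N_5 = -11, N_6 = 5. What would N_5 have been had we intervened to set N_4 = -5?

-18

Intervening sets N_4 = -5 and removes its equation (N_4 <- -2N_2 - N_1 + 3).
N_5 = -3N_1 + N_4 - 4  [with N_1=3, N_4=-5]  = -18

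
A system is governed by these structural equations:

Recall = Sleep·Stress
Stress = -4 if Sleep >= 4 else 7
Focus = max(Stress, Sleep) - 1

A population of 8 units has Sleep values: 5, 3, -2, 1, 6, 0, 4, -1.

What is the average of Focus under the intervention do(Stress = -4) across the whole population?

The intervention sets Stress=-4 in all 8 units regardless of Sleep. Recomputing Focus per unit gives 4, 2, -3, 0, 5, -1, 3, -2; average 1.

1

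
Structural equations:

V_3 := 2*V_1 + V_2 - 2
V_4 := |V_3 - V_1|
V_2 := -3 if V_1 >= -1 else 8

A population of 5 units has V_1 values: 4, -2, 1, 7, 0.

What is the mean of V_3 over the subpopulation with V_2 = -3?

E[V_3|V_2=-3] averages over only the 4 units with V_2=-3 (V_1 = 4, 1, 7, 0): V_3 = 3, -3, 9, -5, mean 1.

1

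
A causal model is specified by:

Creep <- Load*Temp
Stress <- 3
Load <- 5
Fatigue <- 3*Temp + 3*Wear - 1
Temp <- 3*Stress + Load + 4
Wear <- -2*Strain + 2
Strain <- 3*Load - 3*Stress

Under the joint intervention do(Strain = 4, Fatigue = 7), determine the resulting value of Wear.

Under do(Strain = 4, Fatigue = 7), each intervened variable's structural equation is replaced by its fixed value.
Wear = -2*Strain + 2  [with Strain=4]  = -6

-6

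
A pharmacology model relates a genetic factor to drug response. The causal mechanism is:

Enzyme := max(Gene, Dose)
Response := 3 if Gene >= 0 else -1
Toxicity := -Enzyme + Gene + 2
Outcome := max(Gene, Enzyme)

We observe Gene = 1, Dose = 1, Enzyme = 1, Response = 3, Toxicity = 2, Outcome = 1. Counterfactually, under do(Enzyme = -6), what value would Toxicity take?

do(Enzyme=-6) replaces the equation Enzyme := max(Gene, Dose) with the constant Enzyme = -6.
Toxicity = -Enzyme + Gene + 2  [with Enzyme=-6, Gene=1]  = 9

9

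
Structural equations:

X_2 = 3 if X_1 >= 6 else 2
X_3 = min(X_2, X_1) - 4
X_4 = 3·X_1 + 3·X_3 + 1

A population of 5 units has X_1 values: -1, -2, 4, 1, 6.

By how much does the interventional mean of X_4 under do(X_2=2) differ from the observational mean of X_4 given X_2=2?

Under do(X_2=2), X_2's equation is replaced by X_2=2 for every unit. Per-unit X_4: -17, -23, 7, -5, 13. Mean = -5.
E[X_4|X_2=2] averages over only the 4 units with X_2=2 (X_1 = -1, -2, 4, 1): X_4 = -17, -23, 7, -5, mean -9.5.
Difference = -5 − (-9.5) = 4.5.

4.5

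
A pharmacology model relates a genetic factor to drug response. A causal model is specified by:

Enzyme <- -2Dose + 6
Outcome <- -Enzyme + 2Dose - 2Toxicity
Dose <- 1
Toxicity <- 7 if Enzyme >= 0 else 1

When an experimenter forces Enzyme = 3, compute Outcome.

-15

Under do(Enzyme=3), the mechanism Enzyme <- -2Dose + 6 is discarded; Enzyme is fixed at 3.
Toxicity = 7 if Enzyme >= 0 else 1  [with Enzyme=3]  = 7
Outcome = -Enzyme + 2Dose - 2Toxicity  [with Enzyme=3, Dose=1, Toxicity=7]  = -15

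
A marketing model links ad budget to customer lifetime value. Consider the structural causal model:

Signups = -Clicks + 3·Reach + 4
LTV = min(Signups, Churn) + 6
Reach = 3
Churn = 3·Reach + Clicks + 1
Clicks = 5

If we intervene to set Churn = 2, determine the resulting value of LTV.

Intervening sets Churn = 2 and removes its equation (Churn = 3·Reach + Clicks + 1).
Signups = -Clicks + 3·Reach + 4  [with Clicks=5, Reach=3]  = 8
LTV = min(Signups, Churn) + 6  [with Signups=8, Churn=2]  = 8

8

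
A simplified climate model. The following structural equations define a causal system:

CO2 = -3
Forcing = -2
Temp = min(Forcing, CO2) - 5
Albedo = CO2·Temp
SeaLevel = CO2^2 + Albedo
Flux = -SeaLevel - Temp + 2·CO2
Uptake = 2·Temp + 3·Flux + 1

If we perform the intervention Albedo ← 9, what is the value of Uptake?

-63

The intervention breaks the incoming arrows to Albedo: Albedo = CO2·Temp no longer applies, and Albedo = 9.
Temp = min(Forcing, CO2) - 5  [with Forcing=-2, CO2=-3]  = -8
SeaLevel = CO2^2 + Albedo  [with CO2=-3, Albedo=9]  = 18
Flux = -SeaLevel - Temp + 2·CO2  [with SeaLevel=18, Temp=-8, CO2=-3]  = -16
Uptake = 2·Temp + 3·Flux + 1  [with Temp=-8, Flux=-16]  = -63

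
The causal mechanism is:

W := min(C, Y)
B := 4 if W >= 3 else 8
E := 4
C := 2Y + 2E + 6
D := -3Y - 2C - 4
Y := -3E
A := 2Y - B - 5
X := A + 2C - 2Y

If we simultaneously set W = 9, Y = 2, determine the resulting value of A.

Under do(W = 9, Y = 2), each intervened variable's structural equation is replaced by its fixed value.
B = 4 if W >= 3 else 8  [with W=9]  = 4
A = 2Y - B - 5  [with Y=2, B=4]  = -5

-5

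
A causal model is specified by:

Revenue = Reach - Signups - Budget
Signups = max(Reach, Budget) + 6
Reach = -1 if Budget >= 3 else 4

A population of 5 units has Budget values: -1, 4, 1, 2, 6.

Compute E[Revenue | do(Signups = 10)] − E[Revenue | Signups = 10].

Every unit gets Signups=10 under the intervention. Revenue values become -5, -15, -7, -8, -17; E[Revenue|do(Signups=10)] = -10.4.
Conditioning on Signups=10 selects the 4 unit(s) with Budget ∈ {-1, 4, 1, 2}. Their Revenue values: -5, -15, -7, -8. Mean = -8.75.
Difference = -10.4 − (-8.75) = -1.65.

-1.65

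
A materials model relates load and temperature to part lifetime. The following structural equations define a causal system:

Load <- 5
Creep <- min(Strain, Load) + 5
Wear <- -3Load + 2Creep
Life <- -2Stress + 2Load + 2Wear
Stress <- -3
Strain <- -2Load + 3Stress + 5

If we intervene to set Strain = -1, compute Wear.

-7

do(Strain=-1) replaces the equation Strain <- -2Load + 3Stress + 5 with the constant Strain = -1.
Creep = min(Strain, Load) + 5  [with Strain=-1, Load=5]  = 4
Wear = -3Load + 2Creep  [with Load=5, Creep=4]  = -7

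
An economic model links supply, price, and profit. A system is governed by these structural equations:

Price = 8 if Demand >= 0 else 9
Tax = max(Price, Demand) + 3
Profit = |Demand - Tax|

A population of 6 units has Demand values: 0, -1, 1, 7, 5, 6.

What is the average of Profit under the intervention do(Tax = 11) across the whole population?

8

Under do(Tax=11), Tax's equation is replaced by Tax=11 for every unit. Per-unit Profit: 11, 12, 10, 4, 6, 5. Mean = 8.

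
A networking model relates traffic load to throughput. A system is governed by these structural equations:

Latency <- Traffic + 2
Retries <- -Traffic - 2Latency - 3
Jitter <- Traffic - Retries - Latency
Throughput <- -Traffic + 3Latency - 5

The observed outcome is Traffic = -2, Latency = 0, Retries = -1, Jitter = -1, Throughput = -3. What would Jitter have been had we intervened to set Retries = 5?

The intervention breaks the incoming arrows to Retries: Retries <- -Traffic - 2Latency - 3 no longer applies, and Retries = 5.
Latency = Traffic + 2  [with Traffic=-2]  = 0
Jitter = Traffic - Retries - Latency  [with Traffic=-2, Retries=5, Latency=0]  = -7

-7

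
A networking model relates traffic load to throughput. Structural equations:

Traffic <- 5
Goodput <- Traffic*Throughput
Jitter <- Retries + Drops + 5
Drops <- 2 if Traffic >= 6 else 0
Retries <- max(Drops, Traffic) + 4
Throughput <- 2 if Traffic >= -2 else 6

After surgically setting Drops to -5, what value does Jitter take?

Under do(Drops=-5), the mechanism Drops <- 2 if Traffic >= 6 else 0 is discarded; Drops is fixed at -5.
Retries = max(Drops, Traffic) + 4  [with Drops=-5, Traffic=5]  = 9
Jitter = Retries + Drops + 5  [with Retries=9, Drops=-5]  = 9

9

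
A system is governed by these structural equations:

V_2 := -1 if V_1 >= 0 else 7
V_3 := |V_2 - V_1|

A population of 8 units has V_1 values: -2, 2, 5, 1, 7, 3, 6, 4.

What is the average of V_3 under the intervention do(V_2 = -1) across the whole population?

do(V_2=-1) breaks V_2's dependence on V_1. With V_2=-1 fixed, V_3 across the units is 1, 3, 6, 2, 8, 4, 7, 5, mean 4.5.

4.5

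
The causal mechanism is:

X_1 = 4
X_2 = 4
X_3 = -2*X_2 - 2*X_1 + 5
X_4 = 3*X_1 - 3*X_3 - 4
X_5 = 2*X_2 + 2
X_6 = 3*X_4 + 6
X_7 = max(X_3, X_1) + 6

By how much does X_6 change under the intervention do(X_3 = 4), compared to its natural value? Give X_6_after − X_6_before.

The intervention breaks the incoming arrows to X_3: X_3 = -2*X_2 - 2*X_1 + 5 no longer applies, and X_3 = 4.
X_4 = 3*X_1 - 3*X_3 - 4  [with X_1=4, X_3=4]  = -4
X_6 = 3*X_4 + 6  [with X_4=-4]  = -6
Without intervention: X_3 = -2*X_2 - 2*X_1 + 5  [with X_2=4, X_1=4]  = -11; X_4 = 3*X_1 - 3*X_3 - 4  [with X_1=4, X_3=-11]  = 41; X_6 = 3*X_4 + 6  [with X_4=41]  = 129.
Change = -6 − 129 = -135.

-135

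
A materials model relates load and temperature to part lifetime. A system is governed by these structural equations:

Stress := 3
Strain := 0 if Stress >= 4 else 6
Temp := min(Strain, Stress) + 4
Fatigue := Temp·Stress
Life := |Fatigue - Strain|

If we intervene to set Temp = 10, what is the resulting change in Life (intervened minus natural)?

9

do(Temp=10) replaces the equation Temp := min(Strain, Stress) + 4 with the constant Temp = 10.
Strain = 0 if Stress >= 4 else 6  [with Stress=3]  = 6
Fatigue = Temp·Stress  [with Temp=10, Stress=3]  = 30
Life = |Fatigue - Strain|  [with Fatigue=30, Strain=6]  = 24
Without intervention: Strain = 0 if Stress >= 4 else 6  [with Stress=3]  = 6; Temp = min(Strain, Stress) + 4  [with Strain=6, Stress=3]  = 7; Fatigue = Temp·Stress  [with Temp=7, Stress=3]  = 21; Life = |Fatigue - Strain|  [with Fatigue=21, Strain=6]  = 15.
Change = 24 − 15 = 9.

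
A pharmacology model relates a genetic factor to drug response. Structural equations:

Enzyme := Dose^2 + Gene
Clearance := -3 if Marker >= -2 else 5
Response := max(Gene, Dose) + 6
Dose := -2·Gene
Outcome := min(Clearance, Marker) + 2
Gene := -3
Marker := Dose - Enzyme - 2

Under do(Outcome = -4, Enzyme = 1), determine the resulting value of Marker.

The joint intervention fixes Outcome = -4, Enzyme = 1, removing each variable's own equation.
Dose = -2·Gene  [with Gene=-3]  = 6
Marker = Dose - Enzyme - 2  [with Dose=6, Enzyme=1]  = 3

3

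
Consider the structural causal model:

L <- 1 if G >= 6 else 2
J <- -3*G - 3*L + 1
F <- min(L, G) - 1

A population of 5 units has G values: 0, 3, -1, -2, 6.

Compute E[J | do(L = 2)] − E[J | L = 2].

do(L=2) breaks L's dependence on G. With L=2 fixed, J across the units is -5, -14, -2, 1, -23, mean -8.6.
E[J|L=2] averages over only the 4 units with L=2 (G = 0, 3, -1, -2): J = -5, -14, -2, 1, mean -5.
Difference = -8.6 − (-5) = -3.6.

-3.6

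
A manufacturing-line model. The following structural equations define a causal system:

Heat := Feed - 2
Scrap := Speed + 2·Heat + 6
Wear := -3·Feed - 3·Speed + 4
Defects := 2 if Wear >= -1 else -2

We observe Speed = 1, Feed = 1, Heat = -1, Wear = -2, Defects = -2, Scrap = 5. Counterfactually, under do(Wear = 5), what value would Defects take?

Intervening sets Wear = 5 and removes its equation (Wear := -3·Feed - 3·Speed + 4).
Defects = 2 if Wear >= -1 else -2  [with Wear=5]  = 2

2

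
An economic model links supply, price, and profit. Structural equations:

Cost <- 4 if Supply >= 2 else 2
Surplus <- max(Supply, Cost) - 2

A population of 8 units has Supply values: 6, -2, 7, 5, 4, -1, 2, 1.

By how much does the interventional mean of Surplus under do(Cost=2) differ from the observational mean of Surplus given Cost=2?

1.75

Under do(Cost=2), Cost's equation is replaced by Cost=2 for every unit. Per-unit Surplus: 4, 0, 5, 3, 2, 0, 0, 0. Mean = 1.75.
Conditioning on Cost=2 selects the 3 unit(s) with Supply ∈ {-2, -1, 1}. Their Surplus values: 0, 0, 0. Mean = 0.
Difference = 1.75 − 0 = 1.75.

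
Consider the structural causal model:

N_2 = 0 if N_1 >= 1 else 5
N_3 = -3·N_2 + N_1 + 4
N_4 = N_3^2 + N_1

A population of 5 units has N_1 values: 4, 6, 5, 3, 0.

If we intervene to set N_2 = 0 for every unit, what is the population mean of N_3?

7.6

The intervention sets N_2=0 in all 5 units regardless of N_1. Recomputing N_3 per unit gives 8, 10, 9, 7, 4; average 7.6.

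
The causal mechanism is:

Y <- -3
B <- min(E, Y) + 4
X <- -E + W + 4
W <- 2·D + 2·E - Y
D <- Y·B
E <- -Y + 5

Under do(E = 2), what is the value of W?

1

do(E=2) replaces the equation E <- -Y + 5 with the constant E = 2.
B = min(E, Y) + 4  [with E=2, Y=-3]  = 1
D = Y·B  [with Y=-3, B=1]  = -3
W = 2·D + 2·E - Y  [with D=-3, E=2, Y=-3]  = 1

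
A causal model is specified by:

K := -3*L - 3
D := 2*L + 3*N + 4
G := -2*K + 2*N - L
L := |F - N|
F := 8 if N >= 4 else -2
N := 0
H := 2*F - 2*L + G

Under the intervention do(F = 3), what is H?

21

Under do(F=3), the mechanism F := 8 if N >= 4 else -2 is discarded; F is fixed at 3.
L = |F - N|  [with F=3, N=0]  = 3
K = -3*L - 3  [with L=3]  = -12
G = -2*K + 2*N - L  [with K=-12, N=0, L=3]  = 21
H = 2*F - 2*L + G  [with F=3, L=3, G=21]  = 21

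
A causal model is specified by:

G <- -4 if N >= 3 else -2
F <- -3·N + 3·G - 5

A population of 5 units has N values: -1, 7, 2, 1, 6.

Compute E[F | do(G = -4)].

-26

do(G=-4) breaks G's dependence on N. With G=-4 fixed, F across the units is -14, -38, -23, -20, -35, mean -26.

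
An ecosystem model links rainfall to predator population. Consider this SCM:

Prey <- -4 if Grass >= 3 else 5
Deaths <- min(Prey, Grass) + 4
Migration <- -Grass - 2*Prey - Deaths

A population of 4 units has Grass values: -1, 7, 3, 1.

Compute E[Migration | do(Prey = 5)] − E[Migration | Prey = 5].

Every unit gets Prey=5 under the intervention. Migration values become -12, -26, -20, -16; E[Migration|do(Prey=5)] = -18.5.
Observing Prey=5 restricts to units where Prey's equation naturally yields 5: Grass ∈ {-1, 1}. In that subpopulation Migration = -12, -16, mean -14.
Difference = -18.5 − (-14) = -4.5.

-4.5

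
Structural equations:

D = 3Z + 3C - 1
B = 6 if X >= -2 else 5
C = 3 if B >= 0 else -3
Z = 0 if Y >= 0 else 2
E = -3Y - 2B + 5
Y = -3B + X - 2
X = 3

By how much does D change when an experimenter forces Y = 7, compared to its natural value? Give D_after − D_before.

The intervention breaks the incoming arrows to Y: Y = -3B + X - 2 no longer applies, and Y = 7.
B = 6 if X >= -2 else 5  [with X=3]  = 6
C = 3 if B >= 0 else -3  [with B=6]  = 3
Z = 0 if Y >= 0 else 2  [with Y=7]  = 0
D = 3Z + 3C - 1  [with Z=0, C=3]  = 8
Without intervention: B = 6 if X >= -2 else 5  [with X=3]  = 6; Y = -3B + X - 2  [with B=6, X=3]  = -17; C = 3 if B >= 0 else -3  [with B=6]  = 3; Z = 0 if Y >= 0 else 2  [with Y=-17]  = 2; D = 3Z + 3C - 1  [with Z=2, C=3]  = 14.
Change = 8 − 14 = -6.

-6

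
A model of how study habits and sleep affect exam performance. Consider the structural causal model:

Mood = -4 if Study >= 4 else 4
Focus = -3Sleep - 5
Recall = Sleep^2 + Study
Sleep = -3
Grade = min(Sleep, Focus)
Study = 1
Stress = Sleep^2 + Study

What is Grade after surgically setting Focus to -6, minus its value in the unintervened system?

-3

The intervention breaks the incoming arrows to Focus: Focus = -3Sleep - 5 no longer applies, and Focus = -6.
Grade = min(Sleep, Focus)  [with Sleep=-3, Focus=-6]  = -6
Without intervention: Focus = -3Sleep - 5  [with Sleep=-3]  = 4; Grade = min(Sleep, Focus)  [with Sleep=-3, Focus=4]  = -3.
Change = -6 − (-3) = -3.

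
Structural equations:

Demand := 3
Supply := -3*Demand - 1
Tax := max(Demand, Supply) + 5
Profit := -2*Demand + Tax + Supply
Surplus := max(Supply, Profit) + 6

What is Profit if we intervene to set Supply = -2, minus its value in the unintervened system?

Under do(Supply=-2), the mechanism Supply := -3*Demand - 1 is discarded; Supply is fixed at -2.
Tax = max(Demand, Supply) + 5  [with Demand=3, Supply=-2]  = 8
Profit = -2*Demand + Tax + Supply  [with Demand=3, Tax=8, Supply=-2]  = 0
Without intervention: Supply = -3*Demand - 1  [with Demand=3]  = -10; Tax = max(Demand, Supply) + 5  [with Demand=3, Supply=-10]  = 8; Profit = -2*Demand + Tax + Supply  [with Demand=3, Tax=8, Supply=-10]  = -8.
Change = 0 − (-8) = 8.

8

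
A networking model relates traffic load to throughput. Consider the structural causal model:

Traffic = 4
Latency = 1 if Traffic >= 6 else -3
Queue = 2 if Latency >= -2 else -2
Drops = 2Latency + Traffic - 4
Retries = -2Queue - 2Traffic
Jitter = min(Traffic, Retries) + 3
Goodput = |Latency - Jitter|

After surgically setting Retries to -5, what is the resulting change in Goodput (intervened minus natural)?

Under do(Retries=-5), the mechanism Retries = -2Queue - 2Traffic is discarded; Retries is fixed at -5.
Latency = 1 if Traffic >= 6 else -3  [with Traffic=4]  = -3
Jitter = min(Traffic, Retries) + 3  [with Traffic=4, Retries=-5]  = -2
Goodput = |Latency - Jitter|  [with Latency=-3, Jitter=-2]  = 1
Without intervention: Latency = 1 if Traffic >= 6 else -3  [with Traffic=4]  = -3; Queue = 2 if Latency >= -2 else -2  [with Latency=-3]  = -2; Retries = -2Queue - 2Traffic  [with Queue=-2, Traffic=4]  = -4; Jitter = min(Traffic, Retries) + 3  [with Traffic=4, Retries=-4]  = -1; Goodput = |Latency - Jitter|  [with Latency=-3, Jitter=-1]  = 2.
Change = 1 − 2 = -1.

-1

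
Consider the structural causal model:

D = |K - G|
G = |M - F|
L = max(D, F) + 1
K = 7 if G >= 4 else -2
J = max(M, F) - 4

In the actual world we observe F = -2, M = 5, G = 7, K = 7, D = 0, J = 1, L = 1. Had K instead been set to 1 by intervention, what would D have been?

Intervening sets K = 1 and removes its equation (K = 7 if G >= 4 else -2).
G = |M - F|  [with M=5, F=-2]  = 7
D = |K - G|  [with K=1, G=7]  = 6

6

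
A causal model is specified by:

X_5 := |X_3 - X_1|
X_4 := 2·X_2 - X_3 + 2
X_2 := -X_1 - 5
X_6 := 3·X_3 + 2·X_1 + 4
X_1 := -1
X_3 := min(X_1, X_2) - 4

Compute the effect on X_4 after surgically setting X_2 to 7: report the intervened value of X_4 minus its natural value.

Under do(X_2=7), the mechanism X_2 := -X_1 - 5 is discarded; X_2 is fixed at 7.
X_3 = min(X_1, X_2) - 4  [with X_1=-1, X_2=7]  = -5
X_4 = 2·X_2 - X_3 + 2  [with X_2=7, X_3=-5]  = 21
Without intervention: X_2 = -X_1 - 5  [with X_1=-1]  = -4; X_3 = min(X_1, X_2) - 4  [with X_1=-1, X_2=-4]  = -8; X_4 = 2·X_2 - X_3 + 2  [with X_2=-4, X_3=-8]  = 2.
Change = 21 − 2 = 19.

19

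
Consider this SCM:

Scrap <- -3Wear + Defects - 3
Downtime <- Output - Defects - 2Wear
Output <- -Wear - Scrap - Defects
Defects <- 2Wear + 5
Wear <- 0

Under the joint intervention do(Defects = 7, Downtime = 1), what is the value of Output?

The joint intervention fixes Defects = 7, Downtime = 1, removing each variable's own equation.
Scrap = -3Wear + Defects - 3  [with Wear=0, Defects=7]  = 4
Output = -Wear - Scrap - Defects  [with Wear=0, Scrap=4, Defects=7]  = -11

-11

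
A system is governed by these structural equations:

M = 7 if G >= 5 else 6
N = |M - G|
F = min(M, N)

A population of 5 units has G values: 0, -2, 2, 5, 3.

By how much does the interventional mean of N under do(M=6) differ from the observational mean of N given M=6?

-0.85

do(M=6) breaks M's dependence on G. With M=6 fixed, N across the units is 6, 8, 4, 1, 3, mean 4.4.
Observing M=6 restricts to units where M's equation naturally yields 6: G ∈ {0, -2, 2, 3}. In that subpopulation N = 6, 8, 4, 3, mean 5.25.
Difference = 4.4 − 5.25 = -0.85.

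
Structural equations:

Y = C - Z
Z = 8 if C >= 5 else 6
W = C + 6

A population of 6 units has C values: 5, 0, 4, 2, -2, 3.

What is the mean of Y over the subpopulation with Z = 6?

-4.6

E[Y|Z=6] averages over only the 5 units with Z=6 (C = 0, 4, 2, -2, 3): Y = -6, -2, -4, -8, -3, mean -4.6.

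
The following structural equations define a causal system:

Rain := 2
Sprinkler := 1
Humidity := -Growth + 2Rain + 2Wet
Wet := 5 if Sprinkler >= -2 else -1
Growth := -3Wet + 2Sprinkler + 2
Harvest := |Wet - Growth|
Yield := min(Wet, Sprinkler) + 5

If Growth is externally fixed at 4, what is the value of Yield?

6

Under do(Growth=4), the mechanism Growth := -3Wet + 2Sprinkler + 2 is discarded; Growth is fixed at 4.
Since Yield is not a descendant of the intervened variable, it is unaffected.
Wet = 5 if Sprinkler >= -2 else -1  [with Sprinkler=1]  = 5
Yield = min(Wet, Sprinkler) + 5  [with Wet=5, Sprinkler=1]  = 6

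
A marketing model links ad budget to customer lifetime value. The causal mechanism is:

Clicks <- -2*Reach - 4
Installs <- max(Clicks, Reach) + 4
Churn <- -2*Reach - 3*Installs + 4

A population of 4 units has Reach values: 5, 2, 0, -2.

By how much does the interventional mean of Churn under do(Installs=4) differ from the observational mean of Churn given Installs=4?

-4.5

The intervention sets Installs=4 in all 4 units regardless of Reach. Recomputing Churn per unit gives -18, -12, -8, -4; average -10.5.
Conditioning on Installs=4 selects the 2 unit(s) with Reach ∈ {0, -2}. Their Churn values: -8, -4. Mean = -6.
Difference = -10.5 − (-6) = -4.5.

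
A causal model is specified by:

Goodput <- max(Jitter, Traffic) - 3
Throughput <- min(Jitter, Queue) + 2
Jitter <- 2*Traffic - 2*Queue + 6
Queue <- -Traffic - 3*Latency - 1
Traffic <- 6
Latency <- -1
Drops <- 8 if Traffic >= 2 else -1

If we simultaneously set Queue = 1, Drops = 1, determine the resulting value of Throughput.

3

Setting Queue = 1, Drops = 1 by intervention discards those variables' equations.
Jitter = 2*Traffic - 2*Queue + 6  [with Traffic=6, Queue=1]  = 16
Throughput = min(Jitter, Queue) + 2  [with Jitter=16, Queue=1]  = 3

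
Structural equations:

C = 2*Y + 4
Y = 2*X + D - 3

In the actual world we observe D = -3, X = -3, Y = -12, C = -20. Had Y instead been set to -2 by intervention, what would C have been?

0

The intervention breaks the incoming arrows to Y: Y = 2*X + D - 3 no longer applies, and Y = -2.
C = 2*Y + 4  [with Y=-2]  = 0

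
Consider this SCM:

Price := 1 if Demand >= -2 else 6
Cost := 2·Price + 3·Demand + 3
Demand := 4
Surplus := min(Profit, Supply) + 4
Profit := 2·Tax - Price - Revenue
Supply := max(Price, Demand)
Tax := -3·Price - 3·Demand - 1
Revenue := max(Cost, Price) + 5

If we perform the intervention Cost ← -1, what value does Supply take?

4

Under do(Cost=-1), the mechanism Cost := 2·Price + 3·Demand + 3 is discarded; Cost is fixed at -1.
Since Supply is not a descendant of the intervened variable, it is unaffected.
Price = 1 if Demand >= -2 else 6  [with Demand=4]  = 1
Supply = max(Price, Demand)  [with Price=1, Demand=4]  = 4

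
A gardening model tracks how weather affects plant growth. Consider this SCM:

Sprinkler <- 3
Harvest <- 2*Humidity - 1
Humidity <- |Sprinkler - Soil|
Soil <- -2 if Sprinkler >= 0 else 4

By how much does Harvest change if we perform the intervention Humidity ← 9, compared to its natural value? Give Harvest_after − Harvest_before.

8

The intervention breaks the incoming arrows to Humidity: Humidity <- |Sprinkler - Soil| no longer applies, and Humidity = 9.
Harvest = 2*Humidity - 1  [with Humidity=9]  = 17
Without intervention: Soil = -2 if Sprinkler >= 0 else 4  [with Sprinkler=3]  = -2; Humidity = |Sprinkler - Soil|  [with Sprinkler=3, Soil=-2]  = 5; Harvest = 2*Humidity - 1  [with Humidity=5]  = 9.
Change = 17 − 9 = 8.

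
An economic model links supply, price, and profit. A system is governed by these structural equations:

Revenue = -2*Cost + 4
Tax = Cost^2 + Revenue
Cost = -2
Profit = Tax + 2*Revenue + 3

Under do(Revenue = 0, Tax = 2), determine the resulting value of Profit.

Setting Revenue = 0, Tax = 2 by intervention discards those variables' equations.
Profit = Tax + 2*Revenue + 3  [with Tax=2, Revenue=0]  = 5

5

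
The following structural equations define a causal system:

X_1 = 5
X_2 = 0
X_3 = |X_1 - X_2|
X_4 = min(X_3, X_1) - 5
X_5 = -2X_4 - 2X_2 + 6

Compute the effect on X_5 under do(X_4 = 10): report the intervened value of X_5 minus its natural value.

Intervening sets X_4 = 10 and removes its equation (X_4 = min(X_3, X_1) - 5).
X_5 = -2X_4 - 2X_2 + 6  [with X_4=10, X_2=0]  = -14
Without intervention: X_3 = |X_1 - X_2|  [with X_1=5, X_2=0]  = 5; X_4 = min(X_3, X_1) - 5  [with X_3=5, X_1=5]  = 0; X_5 = -2X_4 - 2X_2 + 6  [with X_4=0, X_2=0]  = 6.
Change = -14 − 6 = -20.

-20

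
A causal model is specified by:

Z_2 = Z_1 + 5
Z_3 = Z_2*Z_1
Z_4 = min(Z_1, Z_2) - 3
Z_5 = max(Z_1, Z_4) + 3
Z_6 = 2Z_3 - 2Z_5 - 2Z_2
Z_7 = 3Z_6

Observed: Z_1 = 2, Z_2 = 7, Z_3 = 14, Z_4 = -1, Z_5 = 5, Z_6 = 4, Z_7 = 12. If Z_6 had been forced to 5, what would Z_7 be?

Intervening sets Z_6 = 5 and removes its equation (Z_6 = 2Z_3 - 2Z_5 - 2Z_2).
Z_7 = 3Z_6  [with Z_6=5]  = 15

15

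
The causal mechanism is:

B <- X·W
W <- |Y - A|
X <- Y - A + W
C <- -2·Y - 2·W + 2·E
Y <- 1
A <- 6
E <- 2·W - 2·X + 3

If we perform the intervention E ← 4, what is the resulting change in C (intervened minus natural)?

-18

The intervention breaks the incoming arrows to E: E <- 2·W - 2·X + 3 no longer applies, and E = 4.
W = |Y - A|  [with Y=1, A=6]  = 5
C = -2·Y - 2·W + 2·E  [with Y=1, W=5, E=4]  = -4
Without intervention: W = |Y - A|  [with Y=1, A=6]  = 5; X = Y - A + W  [with Y=1, A=6, W=5]  = 0; E = 2·W - 2·X + 3  [with W=5, X=0]  = 13; C = -2·Y - 2·W + 2·E  [with Y=1, W=5, E=13]  = 14.
Change = -4 − 14 = -18.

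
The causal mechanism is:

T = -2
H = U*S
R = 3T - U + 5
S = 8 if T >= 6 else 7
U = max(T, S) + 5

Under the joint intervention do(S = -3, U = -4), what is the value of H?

Setting S = -3, U = -4 by intervention discards those variables' equations.
H = U*S  [with U=-4, S=-3]  = 12

12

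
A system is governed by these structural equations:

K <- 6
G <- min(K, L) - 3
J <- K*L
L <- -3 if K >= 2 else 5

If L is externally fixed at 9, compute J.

Under do(L=9), the mechanism L <- -3 if K >= 2 else 5 is discarded; L is fixed at 9.
J = K*L  [with K=6, L=9]  = 54

54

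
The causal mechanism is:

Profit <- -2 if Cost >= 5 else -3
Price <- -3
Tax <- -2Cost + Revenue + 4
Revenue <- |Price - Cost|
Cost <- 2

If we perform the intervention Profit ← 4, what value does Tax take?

The intervention breaks the incoming arrows to Profit: Profit <- -2 if Cost >= 5 else -3 no longer applies, and Profit = 4.
Since Tax is not a descendant of the intervened variable, it is unaffected.
Revenue = |Price - Cost|  [with Price=-3, Cost=2]  = 5
Tax = -2Cost + Revenue + 4  [with Cost=2, Revenue=5]  = 5

5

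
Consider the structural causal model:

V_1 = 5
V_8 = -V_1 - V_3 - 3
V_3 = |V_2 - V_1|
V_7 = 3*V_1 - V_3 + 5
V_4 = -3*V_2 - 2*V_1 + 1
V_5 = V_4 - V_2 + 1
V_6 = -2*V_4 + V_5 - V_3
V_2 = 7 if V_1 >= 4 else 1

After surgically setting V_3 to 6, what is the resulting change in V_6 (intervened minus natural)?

The intervention breaks the incoming arrows to V_3: V_3 = |V_2 - V_1| no longer applies, and V_3 = 6.
V_2 = 7 if V_1 >= 4 else 1  [with V_1=5]  = 7
V_4 = -3*V_2 - 2*V_1 + 1  [with V_2=7, V_1=5]  = -30
V_5 = V_4 - V_2 + 1  [with V_4=-30, V_2=7]  = -36
V_6 = -2*V_4 + V_5 - V_3  [with V_4=-30, V_5=-36, V_3=6]  = 18
Without intervention: V_2 = 7 if V_1 >= 4 else 1  [with V_1=5]  = 7; V_3 = |V_2 - V_1|  [with V_2=7, V_1=5]  = 2; V_4 = -3*V_2 - 2*V_1 + 1  [with V_2=7, V_1=5]  = -30; V_5 = V_4 - V_2 + 1  [with V_4=-30, V_2=7]  = -36; V_6 = -2*V_4 + V_5 - V_3  [with V_4=-30, V_5=-36, V_3=2]  = 22.
Change = 18 − 22 = -4.

-4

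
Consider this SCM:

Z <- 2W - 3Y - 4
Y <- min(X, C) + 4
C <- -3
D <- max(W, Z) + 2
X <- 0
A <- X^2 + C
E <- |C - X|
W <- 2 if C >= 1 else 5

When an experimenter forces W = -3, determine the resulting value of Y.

Under do(W=-3), the mechanism W <- 2 if C >= 1 else 5 is discarded; W is fixed at -3.
Since Y is not a descendant of the intervened variable, it is unaffected.
Y = min(X, C) + 4  [with X=0, C=-3]  = 1

1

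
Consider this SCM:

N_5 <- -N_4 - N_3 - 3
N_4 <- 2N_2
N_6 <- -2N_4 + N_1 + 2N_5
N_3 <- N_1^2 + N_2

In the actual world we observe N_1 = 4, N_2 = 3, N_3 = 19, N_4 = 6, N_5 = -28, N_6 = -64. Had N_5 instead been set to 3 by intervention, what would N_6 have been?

The intervention breaks the incoming arrows to N_5: N_5 <- -N_4 - N_3 - 3 no longer applies, and N_5 = 3.
N_4 = 2N_2  [with N_2=3]  = 6
N_6 = -2N_4 + N_1 + 2N_5  [with N_4=6, N_1=4, N_5=3]  = -2

-2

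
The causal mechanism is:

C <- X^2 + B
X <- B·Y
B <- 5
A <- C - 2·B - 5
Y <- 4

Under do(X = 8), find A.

do(X=8) replaces the equation X <- B·Y with the constant X = 8.
C = X^2 + B  [with X=8, B=5]  = 69
A = C - 2·B - 5  [with C=69, B=5]  = 54

54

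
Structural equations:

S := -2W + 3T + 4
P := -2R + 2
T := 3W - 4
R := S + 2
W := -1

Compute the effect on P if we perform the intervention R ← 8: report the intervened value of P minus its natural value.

Intervening sets R = 8 and removes its equation (R := S + 2).
P = -2R + 2  [with R=8]  = -14
Without intervention: T = 3W - 4  [with W=-1]  = -7; S = -2W + 3T + 4  [with W=-1, T=-7]  = -15; R = S + 2  [with S=-15]  = -13; P = -2R + 2  [with R=-13]  = 28.
Change = -14 − 28 = -42.

-42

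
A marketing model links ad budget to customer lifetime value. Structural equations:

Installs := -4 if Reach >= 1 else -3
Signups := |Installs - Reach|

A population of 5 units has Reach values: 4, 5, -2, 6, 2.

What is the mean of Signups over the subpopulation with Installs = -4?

Conditioning on Installs=-4 selects the 4 unit(s) with Reach ∈ {4, 5, 6, 2}. Their Signups values: 8, 9, 10, 6. Mean = 8.25.

8.25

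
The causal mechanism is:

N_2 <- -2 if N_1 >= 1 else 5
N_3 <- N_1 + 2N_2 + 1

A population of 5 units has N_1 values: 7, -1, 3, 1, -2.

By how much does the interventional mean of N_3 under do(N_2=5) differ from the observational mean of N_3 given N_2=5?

Under do(N_2=5), N_2's equation is replaced by N_2=5 for every unit. Per-unit N_3: 18, 10, 14, 12, 9. Mean = 12.6.
Observing N_2=5 restricts to units where N_2's equation naturally yields 5: N_1 ∈ {-1, -2}. In that subpopulation N_3 = 10, 9, mean 9.5.
Difference = 12.6 − 9.5 = 3.1.

3.1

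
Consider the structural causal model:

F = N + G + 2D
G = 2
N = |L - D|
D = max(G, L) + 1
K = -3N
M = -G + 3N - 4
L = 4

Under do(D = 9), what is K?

-15

The intervention breaks the incoming arrows to D: D = max(G, L) + 1 no longer applies, and D = 9.
N = |L - D|  [with L=4, D=9]  = 5
K = -3N  [with N=5]  = -15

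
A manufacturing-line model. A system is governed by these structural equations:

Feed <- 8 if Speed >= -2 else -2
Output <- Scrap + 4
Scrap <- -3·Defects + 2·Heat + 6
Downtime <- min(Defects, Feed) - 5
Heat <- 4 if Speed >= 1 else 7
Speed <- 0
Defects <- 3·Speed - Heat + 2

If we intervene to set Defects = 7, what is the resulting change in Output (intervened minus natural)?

-36

Under do(Defects=7), the mechanism Defects <- 3·Speed - Heat + 2 is discarded; Defects is fixed at 7.
Heat = 4 if Speed >= 1 else 7  [with Speed=0]  = 7
Scrap = -3·Defects + 2·Heat + 6  [with Defects=7, Heat=7]  = -1
Output = Scrap + 4  [with Scrap=-1]  = 3
Without intervention: Heat = 4 if Speed >= 1 else 7  [with Speed=0]  = 7; Defects = 3·Speed - Heat + 2  [with Speed=0, Heat=7]  = -5; Scrap = -3·Defects + 2·Heat + 6  [with Defects=-5, Heat=7]  = 35; Output = Scrap + 4  [with Scrap=35]  = 39.
Change = 3 − 39 = -36.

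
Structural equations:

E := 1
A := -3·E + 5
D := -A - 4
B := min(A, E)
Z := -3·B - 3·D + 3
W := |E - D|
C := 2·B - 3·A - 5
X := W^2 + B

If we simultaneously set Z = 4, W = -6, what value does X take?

Setting Z = 4, W = -6 by intervention discards those variables' equations.
A = -3·E + 5  [with E=1]  = 2
B = min(A, E)  [with A=2, E=1]  = 1
X = W^2 + B  [with W=-6, B=1]  = 37

37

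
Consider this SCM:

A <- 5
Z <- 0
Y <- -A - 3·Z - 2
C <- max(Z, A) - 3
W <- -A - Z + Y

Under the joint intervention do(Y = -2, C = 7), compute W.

-7

Setting Y = -2, C = 7 by intervention discards those variables' equations.
W = -A - Z + Y  [with A=5, Z=0, Y=-2]  = -7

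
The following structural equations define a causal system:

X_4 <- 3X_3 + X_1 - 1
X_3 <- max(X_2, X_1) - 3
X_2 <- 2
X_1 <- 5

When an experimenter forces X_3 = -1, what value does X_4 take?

1

The intervention breaks the incoming arrows to X_3: X_3 <- max(X_2, X_1) - 3 no longer applies, and X_3 = -1.
X_4 = 3X_3 + X_1 - 1  [with X_3=-1, X_1=5]  = 1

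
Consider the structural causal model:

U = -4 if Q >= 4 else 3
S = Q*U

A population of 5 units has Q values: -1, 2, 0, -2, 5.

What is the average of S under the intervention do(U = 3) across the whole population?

Under do(U=3), U's equation is replaced by U=3 for every unit. Per-unit S: -3, 6, 0, -6, 15. Mean = 2.4.

2.4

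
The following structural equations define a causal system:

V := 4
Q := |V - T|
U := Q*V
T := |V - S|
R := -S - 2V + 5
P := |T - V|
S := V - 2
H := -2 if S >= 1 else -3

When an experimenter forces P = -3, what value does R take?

-5

The intervention breaks the incoming arrows to P: P := |T - V| no longer applies, and P = -3.
Since R is not a descendant of the intervened variable, it is unaffected.
S = V - 2  [with V=4]  = 2
R = -S - 2V + 5  [with S=2, V=4]  = -5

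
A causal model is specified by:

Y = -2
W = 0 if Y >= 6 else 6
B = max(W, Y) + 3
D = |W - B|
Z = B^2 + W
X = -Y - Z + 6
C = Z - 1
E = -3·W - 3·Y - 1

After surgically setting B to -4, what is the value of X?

-14

The intervention breaks the incoming arrows to B: B = max(W, Y) + 3 no longer applies, and B = -4.
W = 0 if Y >= 6 else 6  [with Y=-2]  = 6
Z = B^2 + W  [with B=-4, W=6]  = 22
X = -Y - Z + 6  [with Y=-2, Z=22]  = -14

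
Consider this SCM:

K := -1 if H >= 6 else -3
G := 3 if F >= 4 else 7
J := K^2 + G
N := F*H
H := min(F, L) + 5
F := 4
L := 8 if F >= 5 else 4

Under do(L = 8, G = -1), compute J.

Setting L = 8, G = -1 by intervention discards those variables' equations.
H = min(F, L) + 5  [with F=4, L=8]  = 9
K = -1 if H >= 6 else -3  [with H=9]  = -1
J = K^2 + G  [with K=-1, G=-1]  = 0

0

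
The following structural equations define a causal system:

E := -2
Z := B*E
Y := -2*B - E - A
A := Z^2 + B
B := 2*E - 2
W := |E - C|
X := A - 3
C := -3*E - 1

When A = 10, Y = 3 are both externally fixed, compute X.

The joint intervention fixes A = 10, Y = 3, removing each variable's own equation.
X = A - 3  [with A=10]  = 7

7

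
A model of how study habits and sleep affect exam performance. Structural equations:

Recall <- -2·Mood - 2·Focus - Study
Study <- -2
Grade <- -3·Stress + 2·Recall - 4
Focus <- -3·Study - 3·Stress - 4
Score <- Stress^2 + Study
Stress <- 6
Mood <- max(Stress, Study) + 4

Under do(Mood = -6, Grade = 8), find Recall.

46

Under do(Mood = -6, Grade = 8), each intervened variable's structural equation is replaced by its fixed value.
Focus = -3·Study - 3·Stress - 4  [with Study=-2, Stress=6]  = -16
Recall = -2·Mood - 2·Focus - Study  [with Mood=-6, Focus=-16, Study=-2]  = 46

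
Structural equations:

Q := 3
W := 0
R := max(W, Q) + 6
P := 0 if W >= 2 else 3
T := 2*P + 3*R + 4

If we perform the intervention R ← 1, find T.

13

do(R=1) replaces the equation R := max(W, Q) + 6 with the constant R = 1.
P = 0 if W >= 2 else 3  [with W=0]  = 3
T = 2*P + 3*R + 4  [with P=3, R=1]  = 13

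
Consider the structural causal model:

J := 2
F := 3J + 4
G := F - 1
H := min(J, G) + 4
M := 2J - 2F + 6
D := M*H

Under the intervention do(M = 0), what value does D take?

The intervention breaks the incoming arrows to M: M := 2J - 2F + 6 no longer applies, and M = 0.
F = 3J + 4  [with J=2]  = 10
G = F - 1  [with F=10]  = 9
H = min(J, G) + 4  [with J=2, G=9]  = 6
D = M*H  [with M=0, H=6]  = 0

0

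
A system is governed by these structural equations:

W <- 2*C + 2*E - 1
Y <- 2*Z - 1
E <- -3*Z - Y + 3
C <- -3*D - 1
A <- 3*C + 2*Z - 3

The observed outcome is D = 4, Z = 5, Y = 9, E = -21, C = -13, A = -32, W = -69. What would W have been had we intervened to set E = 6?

-15

The intervention breaks the incoming arrows to E: E <- -3*Z - Y + 3 no longer applies, and E = 6.
C = -3*D - 1  [with D=4]  = -13
W = 2*C + 2*E - 1  [with C=-13, E=6]  = -15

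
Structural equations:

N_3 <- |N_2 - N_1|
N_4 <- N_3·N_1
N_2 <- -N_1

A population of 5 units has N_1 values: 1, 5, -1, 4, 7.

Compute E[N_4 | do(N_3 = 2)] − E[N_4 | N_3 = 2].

6.4

Under do(N_3=2), N_3's equation is replaced by N_3=2 for every unit. Per-unit N_4: 2, 10, -2, 8, 14. Mean = 6.4.
E[N_4|N_3=2] averages over only the 2 units with N_3=2 (N_1 = 1, -1): N_4 = 2, -2, mean 0.
Difference = 6.4 − 0 = 6.4.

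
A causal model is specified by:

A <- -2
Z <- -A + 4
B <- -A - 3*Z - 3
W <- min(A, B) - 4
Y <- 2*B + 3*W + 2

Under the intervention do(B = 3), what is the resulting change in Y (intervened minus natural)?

95

do(B=3) replaces the equation B <- -A - 3*Z - 3 with the constant B = 3.
W = min(A, B) - 4  [with A=-2, B=3]  = -6
Y = 2*B + 3*W + 2  [with B=3, W=-6]  = -10
Without intervention: Z = -A + 4  [with A=-2]  = 6; B = -A - 3*Z - 3  [with A=-2, Z=6]  = -19; W = min(A, B) - 4  [with A=-2, B=-19]  = -23; Y = 2*B + 3*W + 2  [with B=-19, W=-23]  = -105.
Change = -10 − (-105) = 95.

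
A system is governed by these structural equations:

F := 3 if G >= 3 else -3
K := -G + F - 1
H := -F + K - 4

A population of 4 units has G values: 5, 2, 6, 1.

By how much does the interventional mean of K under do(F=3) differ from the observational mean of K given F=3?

2

do(F=3) breaks F's dependence on G. With F=3 fixed, K across the units is -3, 0, -4, 1, mean -1.5.
Observing F=3 restricts to units where F's equation naturally yields 3: G ∈ {5, 6}. In that subpopulation K = -3, -4, mean -3.5.
Difference = -1.5 − (-3.5) = 2.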